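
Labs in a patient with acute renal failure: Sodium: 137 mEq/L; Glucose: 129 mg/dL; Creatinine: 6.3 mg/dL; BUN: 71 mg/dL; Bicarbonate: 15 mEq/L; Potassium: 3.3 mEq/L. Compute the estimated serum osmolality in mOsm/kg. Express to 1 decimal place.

306.5 mOsm/kg

Calculated osmolality = 2·Na + glucose/18 + BUN/2.8
= 2·137 + 129/18 + 71/2.8
= 274 + 7.17 + 25.36
= 306.53 mOsm/kg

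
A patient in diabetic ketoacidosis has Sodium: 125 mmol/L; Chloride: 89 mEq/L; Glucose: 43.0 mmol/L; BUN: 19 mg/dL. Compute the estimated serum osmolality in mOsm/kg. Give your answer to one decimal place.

299.8 mOsm/kg

Calculated osmolality = 2·Na + glucose + BUN/2.8
= 2·125 + 43 + 19/2.8
= 250 + 43 + 6.79
= 299.79 mOsm/kg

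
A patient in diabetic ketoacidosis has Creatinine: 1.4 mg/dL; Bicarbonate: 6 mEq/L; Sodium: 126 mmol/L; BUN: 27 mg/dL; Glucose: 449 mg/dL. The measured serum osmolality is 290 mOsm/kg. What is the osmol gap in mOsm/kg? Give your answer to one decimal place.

3.4 mOsm/kg

Calculated osmolality = 2·Na + glucose/18 + BUN/2.8
= 2·126 + 449/18 + 27/2.8
= 252 + 24.94 + 9.64
= 286.58 mOsm/kg ≈ 286.6 mOsm/kg
Osmolar gap = measured − calculated = 290 − 286.6 = 3.4 mOsm/kg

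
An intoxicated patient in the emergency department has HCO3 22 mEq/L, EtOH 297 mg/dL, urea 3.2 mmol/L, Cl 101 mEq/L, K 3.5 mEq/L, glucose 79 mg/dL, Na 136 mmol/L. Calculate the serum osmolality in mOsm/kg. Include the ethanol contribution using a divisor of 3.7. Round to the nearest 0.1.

359.9 mOsm/kg

Calculated osmolality = 2·Na + glucose/18 + urea + ethanol/3.7
= 2·136 + 79/18 + 3.2 + 297/3.7
= 272 + 4.39 + 3.20 + 80.27
= 359.86 mOsm/kg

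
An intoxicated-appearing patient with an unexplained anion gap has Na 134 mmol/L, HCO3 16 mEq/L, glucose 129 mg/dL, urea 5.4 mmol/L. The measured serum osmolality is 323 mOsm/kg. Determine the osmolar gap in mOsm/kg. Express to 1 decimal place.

42.4 mOsm/kg

Calculated osmolality = 2·Na + glucose/18 + urea
= 2·134 + 129/18 + 5.4
= 268 + 7.17 + 5.40
= 280.57 mOsm/kg ≈ 280.6 mOsm/kg
Osmolar gap = measured − calculated = 323 − 280.6 = 42.4 mOsm/kg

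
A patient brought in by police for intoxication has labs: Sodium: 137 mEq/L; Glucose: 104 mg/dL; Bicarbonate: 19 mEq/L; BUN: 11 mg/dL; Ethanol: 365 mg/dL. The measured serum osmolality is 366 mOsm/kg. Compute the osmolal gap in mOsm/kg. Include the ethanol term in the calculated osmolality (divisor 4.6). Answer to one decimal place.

Calculated osmolality = 2·Na + glucose/18 + BUN/2.8 + ethanol/4.6
= 2·137 + 104/18 + 11/2.8 + 365/4.6
= 274 + 5.78 + 3.93 + 79.35
= 363.06 mOsm/kg ≈ 363.1 mOsm/kg
Osmolar gap = measured − calculated = 366 − 363.1 = 2.9 mOsm/kg

2.9 mOsm/kg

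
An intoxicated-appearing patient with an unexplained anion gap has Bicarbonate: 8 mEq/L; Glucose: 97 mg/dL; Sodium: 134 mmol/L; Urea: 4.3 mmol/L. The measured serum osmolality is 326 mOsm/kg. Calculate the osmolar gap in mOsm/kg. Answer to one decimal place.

48.3 mOsm/kg

Calculated osmolality = 2·Na + glucose/18 + urea
= 2·134 + 97/18 + 4.3
= 268 + 5.39 + 4.30
= 277.69 mOsm/kg ≈ 277.7 mOsm/kg
Osmolar gap = measured − calculated = 326 − 277.7 = 48.3 mOsm/kg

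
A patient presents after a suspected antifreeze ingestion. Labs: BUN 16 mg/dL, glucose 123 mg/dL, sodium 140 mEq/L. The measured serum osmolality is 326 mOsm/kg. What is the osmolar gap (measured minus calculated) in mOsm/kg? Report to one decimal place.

Calculated osmolality = 2·Na + glucose/18 + BUN/2.8
= 2·140 + 123/18 + 16/2.8
= 280 + 6.83 + 5.71
= 292.54 mOsm/kg ≈ 292.5 mOsm/kg
Osmolar gap = measured − calculated = 326 − 292.5 = 33.5 mOsm/kg

33.5 mOsm/kg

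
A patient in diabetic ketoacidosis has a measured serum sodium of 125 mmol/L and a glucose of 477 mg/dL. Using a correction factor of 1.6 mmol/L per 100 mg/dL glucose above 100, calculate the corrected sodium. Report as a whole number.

131 mmol/L

Corrected Na = measured Na + 1.6 · (glucose − 100)/100
= 125 + 1.6 · (477 − 100)/100
= 125 + 6
= 131 mmol/L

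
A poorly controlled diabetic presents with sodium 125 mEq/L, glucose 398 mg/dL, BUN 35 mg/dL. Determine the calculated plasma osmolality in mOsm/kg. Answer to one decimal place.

Calculated osmolality = 2·Na + glucose/18 + BUN/2.8
= 2·125 + 398/18 + 35/2.8
= 250 + 22.11 + 12.50
= 284.61 mOsm/kg

284.6 mOsm/kg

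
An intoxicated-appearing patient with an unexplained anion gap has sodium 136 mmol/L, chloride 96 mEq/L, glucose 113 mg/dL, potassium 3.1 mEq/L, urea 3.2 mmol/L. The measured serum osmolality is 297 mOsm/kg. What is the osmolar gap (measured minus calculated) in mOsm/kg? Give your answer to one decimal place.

Calculated osmolality = 2·Na + glucose/18 + urea
= 2·136 + 113/18 + 3.2
= 272 + 6.28 + 3.20
= 281.48 mOsm/kg ≈ 281.5 mOsm/kg
Osmolar gap = measured − calculated = 297 − 281.5 = 15.5 mOsm/kg

15.5 mOsm/kg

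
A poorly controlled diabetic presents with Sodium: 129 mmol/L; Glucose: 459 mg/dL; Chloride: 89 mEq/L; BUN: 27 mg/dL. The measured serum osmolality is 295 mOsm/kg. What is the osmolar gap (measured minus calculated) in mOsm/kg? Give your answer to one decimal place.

Calculated osmolality = 2·Na + glucose/18 + BUN/2.8
= 2·129 + 459/18 + 27/2.8
= 258 + 25.50 + 9.64
= 293.14 mOsm/kg ≈ 293.1 mOsm/kg
Osmolar gap = measured − calculated = 295 − 293.1 = 1.9 mOsm/kg

1.9 mOsm/kg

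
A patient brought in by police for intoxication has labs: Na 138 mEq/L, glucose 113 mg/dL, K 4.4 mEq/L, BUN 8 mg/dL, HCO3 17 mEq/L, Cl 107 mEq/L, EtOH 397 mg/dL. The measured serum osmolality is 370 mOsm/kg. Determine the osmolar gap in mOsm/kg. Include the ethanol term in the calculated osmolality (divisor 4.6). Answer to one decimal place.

Calculated osmolality = 2·Na + glucose/18 + BUN/2.8 + ethanol/4.6
= 2·138 + 113/18 + 8/2.8 + 397/4.6
= 276 + 6.28 + 2.86 + 86.30
= 371.44 mOsm/kg ≈ 371.4 mOsm/kg
Osmolar gap = measured − calculated = 370 − 371.4 = -1.4 mOsm/kg

-1.4 mOsm/kg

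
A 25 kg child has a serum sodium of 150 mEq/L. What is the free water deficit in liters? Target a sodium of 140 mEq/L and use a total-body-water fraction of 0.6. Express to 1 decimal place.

1.1 L

TBW = 0.6 · 25 = 15 L
Free water deficit = TBW · (Na/140 − 1)
= 15 · (150/140 − 1)
= 15 · 0.0714
= 1.07 L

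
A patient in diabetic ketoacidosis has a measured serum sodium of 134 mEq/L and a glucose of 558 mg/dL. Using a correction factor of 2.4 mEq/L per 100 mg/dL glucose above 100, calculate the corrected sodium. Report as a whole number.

145 mEq/L

Corrected Na = measured Na + 2.4 · (glucose − 100)/100
= 134 + 2.4 · (558 − 100)/100
= 134 + 11
= 145 mEq/L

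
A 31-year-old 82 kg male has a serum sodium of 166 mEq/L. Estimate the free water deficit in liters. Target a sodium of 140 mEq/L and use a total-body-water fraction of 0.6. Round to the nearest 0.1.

9.1 L

TBW = 0.6 · 82 = 49.2 L
Free water deficit = TBW · (Na/140 − 1)
= 49.2 · (166/140 − 1)
= 49.2 · 0.1857
= 9.14 L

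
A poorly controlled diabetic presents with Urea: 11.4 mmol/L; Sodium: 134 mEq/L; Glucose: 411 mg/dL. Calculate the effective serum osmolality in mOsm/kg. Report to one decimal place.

290.8 mOsm/kg

Effective osmolality excludes urea (freely permeant across cell membranes):
2·Na + glucose/18
= 2·134 + 411/18
= 268 + 22.83
= 290.83 mOsm/kg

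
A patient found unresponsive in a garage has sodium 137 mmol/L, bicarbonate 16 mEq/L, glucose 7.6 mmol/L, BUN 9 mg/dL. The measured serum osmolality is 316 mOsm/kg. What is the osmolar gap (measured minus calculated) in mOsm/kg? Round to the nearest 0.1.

31.2 mOsm/kg

Calculated osmolality = 2·Na + glucose + BUN/2.8
= 2·137 + 7.6 + 9/2.8
= 274 + 7.60 + 3.21
= 284.81 mOsm/kg ≈ 284.8 mOsm/kg
Osmolar gap = measured − calculated = 316 − 284.8 = 31.2 mOsm/kg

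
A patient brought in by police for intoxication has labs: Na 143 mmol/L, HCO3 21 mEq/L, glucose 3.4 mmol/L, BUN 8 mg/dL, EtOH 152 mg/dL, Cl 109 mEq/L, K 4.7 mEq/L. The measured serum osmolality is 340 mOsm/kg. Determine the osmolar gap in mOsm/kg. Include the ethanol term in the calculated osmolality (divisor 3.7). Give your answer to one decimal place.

Calculated osmolality = 2·Na + glucose + BUN/2.8 + ethanol/3.7
= 2·143 + 3.4 + 8/2.8 + 152/3.7
= 286 + 3.40 + 2.86 + 41.08
= 333.34 mOsm/kg ≈ 333.3 mOsm/kg
Osmolar gap = measured − calculated = 340 − 333.3 = 6.7 mOsm/kg

6.7 mOsm/kg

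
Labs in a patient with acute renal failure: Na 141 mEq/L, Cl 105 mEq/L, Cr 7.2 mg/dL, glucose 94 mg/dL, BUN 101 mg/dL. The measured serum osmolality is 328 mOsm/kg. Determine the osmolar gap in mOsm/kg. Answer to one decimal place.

4.7 mOsm/kg

Calculated osmolality = 2·Na + glucose/18 + BUN/2.8
= 2·141 + 94/18 + 101/2.8
= 282 + 5.22 + 36.07
= 323.29 mOsm/kg ≈ 323.3 mOsm/kg
Osmolar gap = measured − calculated = 328 − 323.3 = 4.7 mOsm/kg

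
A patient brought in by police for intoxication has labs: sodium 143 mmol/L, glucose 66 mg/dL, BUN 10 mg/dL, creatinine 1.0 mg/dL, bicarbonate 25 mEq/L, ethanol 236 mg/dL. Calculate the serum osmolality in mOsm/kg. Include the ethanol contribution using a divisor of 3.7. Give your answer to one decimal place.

357.0 mOsm/kg

Calculated osmolality = 2·Na + glucose/18 + BUN/2.8 + ethanol/3.7
= 2·143 + 66/18 + 10/2.8 + 236/3.7
= 286 + 3.67 + 3.57 + 63.78
= 357.02 mOsm/kg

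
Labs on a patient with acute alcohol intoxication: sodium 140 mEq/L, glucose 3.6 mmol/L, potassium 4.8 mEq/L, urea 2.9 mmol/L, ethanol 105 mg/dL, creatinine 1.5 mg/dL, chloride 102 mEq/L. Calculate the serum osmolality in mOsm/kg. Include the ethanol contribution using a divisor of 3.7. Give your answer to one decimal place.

Calculated osmolality = 2·Na + glucose + urea + ethanol/3.7
= 2·140 + 3.6 + 2.9 + 105/3.7
= 280 + 3.60 + 2.90 + 28.38
= 314.88 mOsm/kg

314.9 mOsm/kg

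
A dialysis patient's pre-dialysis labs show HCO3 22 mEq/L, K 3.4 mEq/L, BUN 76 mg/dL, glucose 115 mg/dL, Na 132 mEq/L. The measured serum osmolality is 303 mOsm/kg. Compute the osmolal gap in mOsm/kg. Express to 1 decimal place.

5.5 mOsm/kg

Calculated osmolality = 2·Na + glucose/18 + BUN/2.8
= 2·132 + 115/18 + 76/2.8
= 264 + 6.39 + 27.14
= 297.53 mOsm/kg ≈ 297.5 mOsm/kg
Osmolar gap = measured − calculated = 303 − 297.5 = 5.5 mOsm/kg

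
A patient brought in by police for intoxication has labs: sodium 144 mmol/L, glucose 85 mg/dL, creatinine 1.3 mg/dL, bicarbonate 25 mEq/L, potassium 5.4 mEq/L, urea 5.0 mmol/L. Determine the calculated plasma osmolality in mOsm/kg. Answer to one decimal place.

297.7 mOsm/kg

Calculated osmolality = 2·Na + glucose/18 + urea
= 2·144 + 85/18 + 5
= 288 + 4.72 + 5
= 297.72 mOsm/kg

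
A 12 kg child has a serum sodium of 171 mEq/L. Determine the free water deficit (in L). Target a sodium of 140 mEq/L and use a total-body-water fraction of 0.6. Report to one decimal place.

TBW = 0.6 · 12 = 7.2 L
Free water deficit = TBW · (Na/140 − 1)
= 7.2 · (171/140 − 1)
= 7.2 · 0.2214
= 1.59 L

1.6 L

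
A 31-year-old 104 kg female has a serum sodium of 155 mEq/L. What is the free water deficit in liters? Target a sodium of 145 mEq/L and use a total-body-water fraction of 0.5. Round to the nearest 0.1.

3.6 L

TBW = 0.5 · 104 = 52 L
Free water deficit = TBW · (Na/145 − 1)
= 52 · (155/145 − 1)
= 52 · 0.069
= 3.59 L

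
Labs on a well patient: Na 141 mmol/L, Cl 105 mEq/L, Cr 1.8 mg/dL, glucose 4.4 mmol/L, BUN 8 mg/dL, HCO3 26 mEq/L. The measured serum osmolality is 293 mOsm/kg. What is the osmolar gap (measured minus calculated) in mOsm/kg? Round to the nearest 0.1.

3.7 mOsm/kg

Calculated osmolality = 2·Na + glucose + BUN/2.8
= 2·141 + 4.4 + 8/2.8
= 282 + 4.40 + 2.86
= 289.26 mOsm/kg ≈ 289.3 mOsm/kg
Osmolar gap = measured − calculated = 293 − 289.3 = 3.7 mOsm/kg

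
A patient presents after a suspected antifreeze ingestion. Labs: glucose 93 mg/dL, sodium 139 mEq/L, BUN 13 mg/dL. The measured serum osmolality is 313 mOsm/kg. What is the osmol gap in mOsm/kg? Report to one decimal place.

Calculated osmolality = 2·Na + glucose/18 + BUN/2.8
= 2·139 + 93/18 + 13/2.8
= 278 + 5.17 + 4.64
= 287.81 mOsm/kg ≈ 287.8 mOsm/kg
Osmolar gap = measured − calculated = 313 − 287.8 = 25.2 mOsm/kg

25.2 mOsm/kg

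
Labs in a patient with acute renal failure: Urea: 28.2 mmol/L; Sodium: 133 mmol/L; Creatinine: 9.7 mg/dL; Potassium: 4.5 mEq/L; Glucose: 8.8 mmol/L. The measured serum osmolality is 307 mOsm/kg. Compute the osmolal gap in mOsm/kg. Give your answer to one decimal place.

Calculated osmolality = 2·Na + glucose + urea
= 2·133 + 8.8 + 28.2
= 266 + 8.80 + 28.20
= 303 mOsm/kg ≈ 303.0 mOsm/kg
Osmolar gap = measured − calculated = 307 − 303.0 = 4.0 mOsm/kg

4.0 mOsm/kg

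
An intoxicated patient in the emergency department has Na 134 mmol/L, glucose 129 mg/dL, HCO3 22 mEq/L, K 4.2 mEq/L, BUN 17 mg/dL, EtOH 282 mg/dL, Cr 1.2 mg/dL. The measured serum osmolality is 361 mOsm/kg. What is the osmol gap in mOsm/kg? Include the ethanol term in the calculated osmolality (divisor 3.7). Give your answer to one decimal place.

Calculated osmolality = 2·Na + glucose/18 + BUN/2.8 + ethanol/3.7
= 2·134 + 129/18 + 17/2.8 + 282/3.7
= 268 + 7.17 + 6.07 + 76.22
= 357.46 mOsm/kg ≈ 357.5 mOsm/kg
Osmolar gap = measured − calculated = 361 − 357.5 = 3.5 mOsm/kg

3.5 mOsm/kg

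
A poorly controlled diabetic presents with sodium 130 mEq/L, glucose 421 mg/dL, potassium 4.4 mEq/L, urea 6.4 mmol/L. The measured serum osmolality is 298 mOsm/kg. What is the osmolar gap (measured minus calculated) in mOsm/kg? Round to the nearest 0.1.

Calculated osmolality = 2·Na + glucose/18 + urea
= 2·130 + 421/18 + 6.4
= 260 + 23.39 + 6.40
= 289.79 mOsm/kg ≈ 289.8 mOsm/kg
Osmolar gap = measured − calculated = 298 − 289.8 = 8.2 mOsm/kg

8.2 mOsm/kg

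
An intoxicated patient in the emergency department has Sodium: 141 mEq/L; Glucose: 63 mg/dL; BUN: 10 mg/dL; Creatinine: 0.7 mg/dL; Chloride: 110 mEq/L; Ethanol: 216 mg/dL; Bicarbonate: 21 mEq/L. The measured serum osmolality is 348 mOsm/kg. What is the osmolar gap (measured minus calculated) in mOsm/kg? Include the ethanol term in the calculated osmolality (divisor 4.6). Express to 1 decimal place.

Calculated osmolality = 2·Na + glucose/18 + BUN/2.8 + ethanol/4.6
= 2·141 + 63/18 + 10/2.8 + 216/4.6
= 282 + 3.50 + 3.57 + 46.96
= 336.03 mOsm/kg ≈ 336.0 mOsm/kg
Osmolar gap = measured − calculated = 348 − 336.0 = 12.0 mOsm/kg

12.0 mOsm/kg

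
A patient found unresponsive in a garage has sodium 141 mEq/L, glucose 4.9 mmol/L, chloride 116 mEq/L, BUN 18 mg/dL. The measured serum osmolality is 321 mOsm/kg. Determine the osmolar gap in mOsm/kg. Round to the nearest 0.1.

27.7 mOsm/kg

Calculated osmolality = 2·Na + glucose + BUN/2.8
= 2·141 + 4.9 + 18/2.8
= 282 + 4.90 + 6.43
= 293.33 mOsm/kg ≈ 293.3 mOsm/kg
Osmolar gap = measured − calculated = 321 − 293.3 = 27.7 mOsm/kg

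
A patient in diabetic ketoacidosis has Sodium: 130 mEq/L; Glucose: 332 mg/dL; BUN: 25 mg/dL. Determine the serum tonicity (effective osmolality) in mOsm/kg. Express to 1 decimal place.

278.4 mOsm/kg

Effective osmolality excludes urea (freely permeant across cell membranes):
2·Na + glucose/18
= 2·130 + 332/18
= 260 + 18.44
= 278.44 mOsm/kg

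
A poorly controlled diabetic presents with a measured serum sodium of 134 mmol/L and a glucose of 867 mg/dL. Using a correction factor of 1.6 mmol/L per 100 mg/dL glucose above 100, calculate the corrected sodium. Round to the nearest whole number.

146 mmol/L

Corrected Na = measured Na + 1.6 · (glucose − 100)/100
= 134 + 1.6 · (867 − 100)/100
= 134 + 12.3
= 146.3 mmol/L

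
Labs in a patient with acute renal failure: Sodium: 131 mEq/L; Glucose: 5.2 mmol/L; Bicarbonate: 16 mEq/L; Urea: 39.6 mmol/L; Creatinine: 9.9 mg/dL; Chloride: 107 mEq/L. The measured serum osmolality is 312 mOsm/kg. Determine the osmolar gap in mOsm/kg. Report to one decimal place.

5.2 mOsm/kg

Calculated osmolality = 2·Na + glucose + urea
= 2·131 + 5.2 + 39.6
= 262 + 5.20 + 39.60
= 306.8 mOsm/kg ≈ 306.8 mOsm/kg
Osmolar gap = measured − calculated = 312 − 306.8 = 5.2 mOsm/kg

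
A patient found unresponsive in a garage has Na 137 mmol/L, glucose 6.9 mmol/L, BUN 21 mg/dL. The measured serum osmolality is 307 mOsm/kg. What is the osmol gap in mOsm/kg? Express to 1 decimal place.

18.6 mOsm/kg

Calculated osmolality = 2·Na + glucose + BUN/2.8
= 2·137 + 6.9 + 21/2.8
= 274 + 6.90 + 7.50
= 288.4 mOsm/kg ≈ 288.4 mOsm/kg
Osmolar gap = measured − calculated = 307 − 288.4 = 18.6 mOsm/kg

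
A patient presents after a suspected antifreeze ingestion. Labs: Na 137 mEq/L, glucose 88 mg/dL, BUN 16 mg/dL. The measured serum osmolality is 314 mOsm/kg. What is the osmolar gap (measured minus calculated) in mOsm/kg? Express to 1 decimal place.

Calculated osmolality = 2·Na + glucose/18 + BUN/2.8
= 2·137 + 88/18 + 16/2.8
= 274 + 4.89 + 5.71
= 284.6 mOsm/kg ≈ 284.6 mOsm/kg
Osmolar gap = measured − calculated = 314 − 284.6 = 29.4 mOsm/kg

29.4 mOsm/kg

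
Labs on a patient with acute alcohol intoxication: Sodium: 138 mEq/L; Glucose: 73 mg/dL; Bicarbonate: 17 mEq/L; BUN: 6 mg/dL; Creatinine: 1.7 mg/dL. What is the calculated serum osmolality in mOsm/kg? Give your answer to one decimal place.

282.2 mOsm/kg

Calculated osmolality = 2·Na + glucose/18 + BUN/2.8
= 2·138 + 73/18 + 6/2.8
= 276 + 4.06 + 2.14
= 282.2 mOsm/kg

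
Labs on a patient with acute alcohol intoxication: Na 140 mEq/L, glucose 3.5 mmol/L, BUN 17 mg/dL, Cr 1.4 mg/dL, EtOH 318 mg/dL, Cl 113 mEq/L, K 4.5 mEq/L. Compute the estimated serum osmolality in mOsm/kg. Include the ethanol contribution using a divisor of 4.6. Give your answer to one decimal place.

358.7 mOsm/kg

Calculated osmolality = 2·Na + glucose + BUN/2.8 + ethanol/4.6
= 2·140 + 3.5 + 17/2.8 + 318/4.6
= 280 + 3.50 + 6.07 + 69.13
= 358.7 mOsm/kg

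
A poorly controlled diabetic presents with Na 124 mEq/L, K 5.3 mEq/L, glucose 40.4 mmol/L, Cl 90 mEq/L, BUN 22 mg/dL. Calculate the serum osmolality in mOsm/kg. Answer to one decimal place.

296.3 mOsm/kg

Calculated osmolality = 2·Na + glucose + BUN/2.8
= 2·124 + 40.4 + 22/2.8
= 248 + 40.40 + 7.86
= 296.26 mOsm/kg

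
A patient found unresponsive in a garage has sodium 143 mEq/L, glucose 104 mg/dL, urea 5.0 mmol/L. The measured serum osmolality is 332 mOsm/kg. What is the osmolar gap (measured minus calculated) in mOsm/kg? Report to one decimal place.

35.2 mOsm/kg

Calculated osmolality = 2·Na + glucose/18 + urea
= 2·143 + 104/18 + 5
= 286 + 5.78 + 5
= 296.78 mOsm/kg ≈ 296.8 mOsm/kg
Osmolar gap = measured − calculated = 332 − 296.8 = 35.2 mOsm/kg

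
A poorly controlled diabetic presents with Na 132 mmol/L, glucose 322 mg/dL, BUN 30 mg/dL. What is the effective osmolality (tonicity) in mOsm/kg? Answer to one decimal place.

281.9 mOsm/kg

Effective osmolality excludes urea (freely permeant across cell membranes):
2·Na + glucose/18
= 2·132 + 322/18
= 264 + 17.89
= 281.89 mOsm/kg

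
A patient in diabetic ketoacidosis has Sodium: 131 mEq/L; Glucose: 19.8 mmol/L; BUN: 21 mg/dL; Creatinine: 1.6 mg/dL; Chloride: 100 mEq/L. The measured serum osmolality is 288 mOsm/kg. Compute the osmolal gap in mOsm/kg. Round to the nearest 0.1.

Calculated osmolality = 2·Na + glucose + BUN/2.8
= 2·131 + 19.8 + 21/2.8
= 262 + 19.80 + 7.50
= 289.3 mOsm/kg ≈ 289.3 mOsm/kg
Osmolar gap = measured − calculated = 288 − 289.3 = -1.3 mOsm/kg

-1.3 mOsm/kg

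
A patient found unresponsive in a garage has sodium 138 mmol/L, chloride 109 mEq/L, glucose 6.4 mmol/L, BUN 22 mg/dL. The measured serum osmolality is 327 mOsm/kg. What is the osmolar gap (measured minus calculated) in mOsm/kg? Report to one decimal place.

36.7 mOsm/kg

Calculated osmolality = 2·Na + glucose + BUN/2.8
= 2·138 + 6.4 + 22/2.8
= 276 + 6.40 + 7.86
= 290.26 mOsm/kg ≈ 290.3 mOsm/kg
Osmolar gap = measured − calculated = 327 − 290.3 = 36.7 mOsm/kg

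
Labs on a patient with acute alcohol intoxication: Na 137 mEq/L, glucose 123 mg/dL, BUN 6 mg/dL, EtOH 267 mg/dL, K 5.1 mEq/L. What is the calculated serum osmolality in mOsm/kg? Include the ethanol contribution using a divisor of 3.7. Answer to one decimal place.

Calculated osmolality = 2·Na + glucose/18 + BUN/2.8 + ethanol/3.7
= 2·137 + 123/18 + 6/2.8 + 267/3.7
= 274 + 6.83 + 2.14 + 72.16
= 355.13 mOsm/kg

355.1 mOsm/kg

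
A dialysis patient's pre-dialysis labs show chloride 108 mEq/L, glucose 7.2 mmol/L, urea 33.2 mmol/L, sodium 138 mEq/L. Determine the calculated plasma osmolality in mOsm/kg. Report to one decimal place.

Calculated osmolality = 2·Na + glucose + urea
= 2·138 + 7.2 + 33.2
= 276 + 7.20 + 33.20
= 316.4 mOsm/kg

316.4 mOsm/kg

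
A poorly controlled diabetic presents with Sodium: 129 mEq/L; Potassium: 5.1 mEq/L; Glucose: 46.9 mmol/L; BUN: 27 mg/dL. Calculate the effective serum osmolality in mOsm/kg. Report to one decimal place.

304.9 mOsm/kg

Effective osmolality excludes urea (freely permeant across cell membranes):
2·Na + glucose
= 2·129 + 46.9
= 258 + 46.9
= 304.9 mOsm/kg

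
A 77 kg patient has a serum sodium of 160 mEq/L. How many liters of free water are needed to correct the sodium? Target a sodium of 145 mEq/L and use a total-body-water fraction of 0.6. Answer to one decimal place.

TBW = 0.6 · 77 = 46.2 L
Free water deficit = TBW · (Na/145 − 1)
= 46.2 · (160/145 − 1)
= 46.2 · 0.1034
= 4.78 L

4.8 L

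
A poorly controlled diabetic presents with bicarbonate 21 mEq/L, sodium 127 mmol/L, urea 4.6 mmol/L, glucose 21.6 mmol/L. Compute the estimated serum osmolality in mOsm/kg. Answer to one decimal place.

280.2 mOsm/kg

Calculated osmolality = 2·Na + glucose + urea
= 2·127 + 21.6 + 4.6
= 254 + 21.60 + 4.60
= 280.2 mOsm/kg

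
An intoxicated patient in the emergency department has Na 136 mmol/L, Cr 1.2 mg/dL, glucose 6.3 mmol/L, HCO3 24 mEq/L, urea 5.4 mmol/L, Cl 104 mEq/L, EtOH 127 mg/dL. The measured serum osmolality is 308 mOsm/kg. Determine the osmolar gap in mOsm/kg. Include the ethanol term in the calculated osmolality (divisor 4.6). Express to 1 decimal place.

Calculated osmolality = 2·Na + glucose + urea + ethanol/4.6
= 2·136 + 6.3 + 5.4 + 127/4.6
= 272 + 6.30 + 5.40 + 27.61
= 311.31 mOsm/kg ≈ 311.3 mOsm/kg
Osmolar gap = measured − calculated = 308 − 311.3 = -3.3 mOsm/kg

-3.3 mOsm/kg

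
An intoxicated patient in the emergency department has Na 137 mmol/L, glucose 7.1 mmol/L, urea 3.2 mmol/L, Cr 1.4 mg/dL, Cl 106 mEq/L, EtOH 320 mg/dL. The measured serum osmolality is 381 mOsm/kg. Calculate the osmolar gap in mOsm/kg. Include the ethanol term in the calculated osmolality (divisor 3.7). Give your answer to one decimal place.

Calculated osmolality = 2·Na + glucose + urea + ethanol/3.7
= 2·137 + 7.1 + 3.2 + 320/3.7
= 274 + 7.10 + 3.20 + 86.49
= 370.79 mOsm/kg ≈ 370.8 mOsm/kg
Osmolar gap = measured − calculated = 381 − 370.8 = 10.2 mOsm/kg

10.2 mOsm/kg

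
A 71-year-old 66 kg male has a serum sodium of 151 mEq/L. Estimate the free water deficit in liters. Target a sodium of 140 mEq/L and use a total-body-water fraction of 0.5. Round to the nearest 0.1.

TBW = 0.5 · 66 = 33 L
Free water deficit = TBW · (Na/140 − 1)
= 33 · (151/140 − 1)
= 33 · 0.0786
= 2.59 L

2.6 L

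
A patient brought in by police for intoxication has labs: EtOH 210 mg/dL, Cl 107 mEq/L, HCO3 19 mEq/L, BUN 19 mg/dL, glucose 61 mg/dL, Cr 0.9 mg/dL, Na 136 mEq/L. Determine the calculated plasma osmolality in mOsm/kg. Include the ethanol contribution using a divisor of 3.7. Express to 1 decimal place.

338.9 mOsm/kg

Calculated osmolality = 2·Na + glucose/18 + BUN/2.8 + ethanol/3.7
= 2·136 + 61/18 + 19/2.8 + 210/3.7
= 272 + 3.39 + 6.79 + 56.76
= 338.94 mOsm/kg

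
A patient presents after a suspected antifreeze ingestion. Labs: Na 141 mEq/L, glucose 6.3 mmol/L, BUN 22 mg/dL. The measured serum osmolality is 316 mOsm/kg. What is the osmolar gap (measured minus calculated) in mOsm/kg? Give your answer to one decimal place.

19.8 mOsm/kg

Calculated osmolality = 2·Na + glucose + BUN/2.8
= 2·141 + 6.3 + 22/2.8
= 282 + 6.30 + 7.86
= 296.16 mOsm/kg ≈ 296.2 mOsm/kg
Osmolar gap = measured − calculated = 316 − 296.2 = 19.8 mOsm/kg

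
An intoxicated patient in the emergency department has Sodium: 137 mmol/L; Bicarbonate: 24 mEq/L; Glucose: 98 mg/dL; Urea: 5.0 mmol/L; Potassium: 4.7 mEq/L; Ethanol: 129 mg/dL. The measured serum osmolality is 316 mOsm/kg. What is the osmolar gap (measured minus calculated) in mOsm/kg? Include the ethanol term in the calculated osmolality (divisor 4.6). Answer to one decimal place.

Calculated osmolality = 2·Na + glucose/18 + urea + ethanol/4.6
= 2·137 + 98/18 + 5 + 129/4.6
= 274 + 5.44 + 5 + 28.04
= 312.48 mOsm/kg ≈ 312.5 mOsm/kg
Osmolar gap = measured − calculated = 316 − 312.5 = 3.5 mOsm/kg

3.5 mOsm/kg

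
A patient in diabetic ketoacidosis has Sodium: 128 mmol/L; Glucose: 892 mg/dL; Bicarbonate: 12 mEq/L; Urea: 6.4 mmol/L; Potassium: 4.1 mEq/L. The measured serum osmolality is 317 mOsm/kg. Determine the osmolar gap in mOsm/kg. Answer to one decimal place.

Calculated osmolality = 2·Na + glucose/18 + urea
= 2·128 + 892/18 + 6.4
= 256 + 49.56 + 6.40
= 311.96 mOsm/kg ≈ 312.0 mOsm/kg
Osmolar gap = measured − calculated = 317 − 312.0 = 5.0 mOsm/kg

5.0 mOsm/kg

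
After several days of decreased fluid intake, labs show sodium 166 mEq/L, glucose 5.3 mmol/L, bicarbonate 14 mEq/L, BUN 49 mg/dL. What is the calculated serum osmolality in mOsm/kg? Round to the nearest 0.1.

354.8 mOsm/kg

Calculated osmolality = 2·Na + glucose + BUN/2.8
= 2·166 + 5.3 + 49/2.8
= 332 + 5.30 + 17.50
= 354.8 mOsm/kg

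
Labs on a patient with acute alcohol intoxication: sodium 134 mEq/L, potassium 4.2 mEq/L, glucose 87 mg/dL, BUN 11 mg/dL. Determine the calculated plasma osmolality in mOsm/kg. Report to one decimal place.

276.8 mOsm/kg

Calculated osmolality = 2·Na + glucose/18 + BUN/2.8
= 2·134 + 87/18 + 11/2.8
= 268 + 4.83 + 3.93
= 276.76 mOsm/kg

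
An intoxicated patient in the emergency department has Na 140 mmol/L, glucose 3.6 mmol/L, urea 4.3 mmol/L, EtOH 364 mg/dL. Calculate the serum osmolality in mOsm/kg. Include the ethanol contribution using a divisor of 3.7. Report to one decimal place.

386.3 mOsm/kg

Calculated osmolality = 2·Na + glucose + urea + ethanol/3.7
= 2·140 + 3.6 + 4.3 + 364/3.7
= 280 + 3.60 + 4.30 + 98.38
= 386.28 mOsm/kg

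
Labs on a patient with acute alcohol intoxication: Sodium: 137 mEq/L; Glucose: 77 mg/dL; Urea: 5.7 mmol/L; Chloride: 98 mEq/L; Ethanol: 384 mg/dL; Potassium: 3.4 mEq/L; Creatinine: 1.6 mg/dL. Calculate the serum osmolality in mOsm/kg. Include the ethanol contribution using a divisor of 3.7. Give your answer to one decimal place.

387.8 mOsm/kg

Calculated osmolality = 2·Na + glucose/18 + urea + ethanol/3.7
= 2·137 + 77/18 + 5.7 + 384/3.7
= 274 + 4.28 + 5.70 + 103.78
= 387.76 mOsm/kg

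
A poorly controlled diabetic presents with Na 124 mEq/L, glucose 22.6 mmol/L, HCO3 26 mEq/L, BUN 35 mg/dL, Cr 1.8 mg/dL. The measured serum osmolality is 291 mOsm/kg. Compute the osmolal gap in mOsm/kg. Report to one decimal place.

7.9 mOsm/kg

Calculated osmolality = 2·Na + glucose + BUN/2.8
= 2·124 + 22.6 + 35/2.8
= 248 + 22.60 + 12.50
= 283.1 mOsm/kg ≈ 283.1 mOsm/kg
Osmolar gap = measured − calculated = 291 − 283.1 = 7.9 mOsm/kg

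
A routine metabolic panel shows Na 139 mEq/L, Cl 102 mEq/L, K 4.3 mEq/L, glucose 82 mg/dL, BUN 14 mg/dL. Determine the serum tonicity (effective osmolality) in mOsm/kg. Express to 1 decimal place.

Effective osmolality excludes urea (freely permeant across cell membranes):
2·Na + glucose/18
= 2·139 + 82/18
= 278 + 4.56
= 282.56 mOsm/kg

282.6 mOsm/kg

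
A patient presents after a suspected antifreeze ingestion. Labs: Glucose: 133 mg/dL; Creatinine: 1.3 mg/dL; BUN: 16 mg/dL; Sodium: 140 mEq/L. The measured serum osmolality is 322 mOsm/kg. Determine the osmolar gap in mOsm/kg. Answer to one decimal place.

28.9 mOsm/kg

Calculated osmolality = 2·Na + glucose/18 + BUN/2.8
= 2·140 + 133/18 + 16/2.8
= 280 + 7.39 + 5.71
= 293.1 mOsm/kg ≈ 293.1 mOsm/kg
Osmolar gap = measured − calculated = 322 − 293.1 = 28.9 mOsm/kg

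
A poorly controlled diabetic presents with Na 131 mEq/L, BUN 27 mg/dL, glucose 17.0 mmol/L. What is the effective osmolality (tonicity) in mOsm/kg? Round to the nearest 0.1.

279.0 mOsm/kg

Effective osmolality excludes urea (freely permeant across cell membranes):
2·Na + glucose
= 2·131 + 17
= 262 + 17
= 279 mOsm/kg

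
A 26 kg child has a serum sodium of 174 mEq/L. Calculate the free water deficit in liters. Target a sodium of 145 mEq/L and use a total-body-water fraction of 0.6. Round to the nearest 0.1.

3.1 L

TBW = 0.6 · 26 = 15.6 L
Free water deficit = TBW · (Na/145 − 1)
= 15.6 · (174/145 − 1)
= 15.6 · 0.2
= 3.12 L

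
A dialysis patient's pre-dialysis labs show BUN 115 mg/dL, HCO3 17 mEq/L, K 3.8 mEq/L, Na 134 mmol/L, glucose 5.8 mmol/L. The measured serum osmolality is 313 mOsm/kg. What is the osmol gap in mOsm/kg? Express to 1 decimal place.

-1.9 mOsm/kg

Calculated osmolality = 2·Na + glucose + BUN/2.8
= 2·134 + 5.8 + 115/2.8
= 268 + 5.80 + 41.07
= 314.87 mOsm/kg ≈ 314.9 mOsm/kg
Osmolar gap = measured − calculated = 313 − 314.9 = -1.9 mOsm/kg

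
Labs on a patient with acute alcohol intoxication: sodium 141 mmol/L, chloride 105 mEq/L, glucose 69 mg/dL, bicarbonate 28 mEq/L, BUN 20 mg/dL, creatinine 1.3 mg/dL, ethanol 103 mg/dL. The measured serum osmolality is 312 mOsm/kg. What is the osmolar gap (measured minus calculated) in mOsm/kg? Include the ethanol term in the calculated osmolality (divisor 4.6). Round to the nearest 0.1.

-3.4 mOsm/kg

Calculated osmolality = 2·Na + glucose/18 + BUN/2.8 + ethanol/4.6
= 2·141 + 69/18 + 20/2.8 + 103/4.6
= 282 + 3.83 + 7.14 + 22.39
= 315.36 mOsm/kg ≈ 315.4 mOsm/kg
Osmolar gap = measured − calculated = 312 − 315.4 = -3.4 mOsm/kg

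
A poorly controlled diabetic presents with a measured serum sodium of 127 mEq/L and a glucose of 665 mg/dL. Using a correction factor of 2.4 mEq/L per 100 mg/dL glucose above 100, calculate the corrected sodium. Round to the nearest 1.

Corrected Na = measured Na + 2.4 · (glucose − 100)/100
= 127 + 2.4 · (665 − 100)/100
= 127 + 13.6
= 140.6 mEq/L

141 mEq/L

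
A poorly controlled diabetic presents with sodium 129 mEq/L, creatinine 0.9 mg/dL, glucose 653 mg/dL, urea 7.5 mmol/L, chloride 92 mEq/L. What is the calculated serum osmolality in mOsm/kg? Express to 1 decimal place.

Calculated osmolality = 2·Na + glucose/18 + urea
= 2·129 + 653/18 + 7.5
= 258 + 36.28 + 7.50
= 301.78 mOsm/kg

301.8 mOsm/kg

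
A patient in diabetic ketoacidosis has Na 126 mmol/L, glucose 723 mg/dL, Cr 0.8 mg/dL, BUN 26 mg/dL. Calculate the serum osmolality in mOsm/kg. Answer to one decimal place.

Calculated osmolality = 2·Na + glucose/18 + BUN/2.8
= 2·126 + 723/18 + 26/2.8
= 252 + 40.17 + 9.29
= 301.46 mOsm/kg

301.5 mOsm/kg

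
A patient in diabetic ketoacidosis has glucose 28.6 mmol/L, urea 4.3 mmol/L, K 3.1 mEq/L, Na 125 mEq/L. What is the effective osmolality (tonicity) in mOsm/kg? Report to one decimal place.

Effective osmolality excludes urea (freely permeant across cell membranes):
2·Na + glucose
= 2·125 + 28.6
= 250 + 28.6
= 278.6 mOsm/kg

278.6 mOsm/kg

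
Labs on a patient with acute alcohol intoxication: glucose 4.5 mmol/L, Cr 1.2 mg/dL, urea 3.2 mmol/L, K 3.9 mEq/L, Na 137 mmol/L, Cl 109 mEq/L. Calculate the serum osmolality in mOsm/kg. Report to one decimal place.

281.7 mOsm/kg

Calculated osmolality = 2·Na + glucose + urea
= 2·137 + 4.5 + 3.2
= 274 + 4.50 + 3.20
= 281.7 mOsm/kg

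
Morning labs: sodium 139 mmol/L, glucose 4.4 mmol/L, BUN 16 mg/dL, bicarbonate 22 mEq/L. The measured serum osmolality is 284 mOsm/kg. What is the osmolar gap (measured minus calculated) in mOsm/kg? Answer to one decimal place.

Calculated osmolality = 2·Na + glucose + BUN/2.8
= 2·139 + 4.4 + 16/2.8
= 278 + 4.40 + 5.71
= 288.11 mOsm/kg ≈ 288.1 mOsm/kg
Osmolar gap = measured − calculated = 284 − 288.1 = -4.1 mOsm/kg

-4.1 mOsm/kg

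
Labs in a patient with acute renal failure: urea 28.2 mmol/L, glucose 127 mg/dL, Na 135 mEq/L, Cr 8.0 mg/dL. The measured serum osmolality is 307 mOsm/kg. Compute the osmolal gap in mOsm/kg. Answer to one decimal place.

1.7 mOsm/kg

Calculated osmolality = 2·Na + glucose/18 + urea
= 2·135 + 127/18 + 28.2
= 270 + 7.06 + 28.20
= 305.26 mOsm/kg ≈ 305.3 mOsm/kg
Osmolar gap = measured − calculated = 307 − 305.3 = 1.7 mOsm/kg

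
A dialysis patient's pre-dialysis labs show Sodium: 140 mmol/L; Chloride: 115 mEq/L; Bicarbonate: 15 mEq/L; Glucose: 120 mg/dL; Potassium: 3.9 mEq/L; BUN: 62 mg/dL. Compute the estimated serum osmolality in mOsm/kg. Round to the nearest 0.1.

308.8 mOsm/kg

Calculated osmolality = 2·Na + glucose/18 + BUN/2.8
= 2·140 + 120/18 + 62/2.8
= 280 + 6.67 + 22.14
= 308.81 mOsm/kg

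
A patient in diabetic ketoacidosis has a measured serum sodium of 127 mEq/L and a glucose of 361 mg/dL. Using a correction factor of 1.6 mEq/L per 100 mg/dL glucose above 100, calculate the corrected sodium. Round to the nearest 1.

131 mEq/L

Corrected Na = measured Na + 1.6 · (glucose − 100)/100
= 127 + 1.6 · (361 − 100)/100
= 127 + 4.2
= 131.2 mEq/L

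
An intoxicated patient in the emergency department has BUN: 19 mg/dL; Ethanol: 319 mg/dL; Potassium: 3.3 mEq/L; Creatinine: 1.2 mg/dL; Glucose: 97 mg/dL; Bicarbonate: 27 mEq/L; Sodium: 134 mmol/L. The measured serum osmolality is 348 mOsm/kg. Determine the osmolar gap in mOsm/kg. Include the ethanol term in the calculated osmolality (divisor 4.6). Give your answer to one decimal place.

Calculated osmolality = 2·Na + glucose/18 + BUN/2.8 + ethanol/4.6
= 2·134 + 97/18 + 19/2.8 + 319/4.6
= 268 + 5.39 + 6.79 + 69.35
= 349.53 mOsm/kg ≈ 349.5 mOsm/kg
Osmolar gap = measured − calculated = 348 − 349.5 = -1.5 mOsm/kg

-1.5 mOsm/kg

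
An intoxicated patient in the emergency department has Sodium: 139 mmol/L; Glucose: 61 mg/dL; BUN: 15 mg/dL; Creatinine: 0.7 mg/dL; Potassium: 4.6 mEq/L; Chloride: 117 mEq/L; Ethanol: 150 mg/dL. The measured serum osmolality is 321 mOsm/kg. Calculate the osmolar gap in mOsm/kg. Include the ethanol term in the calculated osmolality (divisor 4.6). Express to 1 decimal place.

1.6 mOsm/kg

Calculated osmolality = 2·Na + glucose/18 + BUN/2.8 + ethanol/4.6
= 2·139 + 61/18 + 15/2.8 + 150/4.6
= 278 + 3.39 + 5.36 + 32.61
= 319.36 mOsm/kg ≈ 319.4 mOsm/kg
Osmolar gap = measured − calculated = 321 − 319.4 = 1.6 mOsm/kg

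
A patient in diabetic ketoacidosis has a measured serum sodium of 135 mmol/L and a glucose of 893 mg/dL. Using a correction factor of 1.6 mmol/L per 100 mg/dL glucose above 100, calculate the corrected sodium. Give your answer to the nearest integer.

Corrected Na = measured Na + 1.6 · (glucose − 100)/100
= 135 + 1.6 · (893 − 100)/100
= 135 + 12.7
= 147.7 mmol/L

148 mmol/L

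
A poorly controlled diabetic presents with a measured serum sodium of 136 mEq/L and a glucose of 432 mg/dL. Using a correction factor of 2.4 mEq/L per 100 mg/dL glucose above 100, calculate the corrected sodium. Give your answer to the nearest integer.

144 mEq/L

Corrected Na = measured Na + 2.4 · (glucose − 100)/100
= 136 + 2.4 · (432 − 100)/100
= 136 + 8
= 144 mEq/L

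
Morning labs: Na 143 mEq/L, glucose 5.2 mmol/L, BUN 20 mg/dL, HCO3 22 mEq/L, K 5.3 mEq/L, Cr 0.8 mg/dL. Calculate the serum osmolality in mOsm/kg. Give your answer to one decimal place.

298.3 mOsm/kg

Calculated osmolality = 2·Na + glucose + BUN/2.8
= 2·143 + 5.2 + 20/2.8
= 286 + 5.20 + 7.14
= 298.34 mOsm/kg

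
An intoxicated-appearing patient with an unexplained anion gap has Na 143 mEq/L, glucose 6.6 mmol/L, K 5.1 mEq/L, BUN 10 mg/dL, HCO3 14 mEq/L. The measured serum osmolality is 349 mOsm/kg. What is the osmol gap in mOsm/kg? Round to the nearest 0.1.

52.8 mOsm/kg

Calculated osmolality = 2·Na + glucose + BUN/2.8
= 2·143 + 6.6 + 10/2.8
= 286 + 6.60 + 3.57
= 296.17 mOsm/kg ≈ 296.2 mOsm/kg
Osmolar gap = measured − calculated = 349 − 296.2 = 52.8 mOsm/kg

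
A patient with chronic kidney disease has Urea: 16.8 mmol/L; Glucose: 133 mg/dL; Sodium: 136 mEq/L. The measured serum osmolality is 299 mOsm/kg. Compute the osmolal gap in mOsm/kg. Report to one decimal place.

2.8 mOsm/kg

Calculated osmolality = 2·Na + glucose/18 + urea
= 2·136 + 133/18 + 16.8
= 272 + 7.39 + 16.80
= 296.19 mOsm/kg ≈ 296.2 mOsm/kg
Osmolar gap = measured − calculated = 299 − 296.2 = 2.8 mOsm/kg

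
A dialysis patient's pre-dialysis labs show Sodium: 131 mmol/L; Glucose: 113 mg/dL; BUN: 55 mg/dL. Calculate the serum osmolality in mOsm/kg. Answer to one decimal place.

Calculated osmolality = 2·Na + glucose/18 + BUN/2.8
= 2·131 + 113/18 + 55/2.8
= 262 + 6.28 + 19.64
= 287.92 mOsm/kg

287.9 mOsm/kg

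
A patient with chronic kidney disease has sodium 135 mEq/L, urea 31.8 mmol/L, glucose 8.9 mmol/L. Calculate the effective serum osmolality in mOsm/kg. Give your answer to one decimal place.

278.9 mOsm/kg

Effective osmolality excludes urea (freely permeant across cell membranes):
2·Na + glucose
= 2·135 + 8.9
= 270 + 8.9
= 278.9 mOsm/kg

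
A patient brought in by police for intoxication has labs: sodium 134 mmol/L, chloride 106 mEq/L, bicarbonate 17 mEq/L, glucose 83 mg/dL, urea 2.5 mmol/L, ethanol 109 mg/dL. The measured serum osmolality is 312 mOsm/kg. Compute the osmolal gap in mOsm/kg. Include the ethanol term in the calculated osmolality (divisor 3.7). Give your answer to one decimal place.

Calculated osmolality = 2·Na + glucose/18 + urea + ethanol/3.7
= 2·134 + 83/18 + 2.5 + 109/3.7
= 268 + 4.61 + 2.50 + 29.46
= 304.57 mOsm/kg ≈ 304.6 mOsm/kg
Osmolar gap = measured − calculated = 312 − 304.6 = 7.4 mOsm/kg

7.4 mOsm/kg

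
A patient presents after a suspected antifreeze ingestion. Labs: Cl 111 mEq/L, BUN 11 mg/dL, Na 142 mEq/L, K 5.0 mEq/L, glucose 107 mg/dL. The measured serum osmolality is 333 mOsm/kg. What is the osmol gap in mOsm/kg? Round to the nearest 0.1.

Calculated osmolality = 2·Na + glucose/18 + BUN/2.8
= 2·142 + 107/18 + 11/2.8
= 284 + 5.94 + 3.93
= 293.87 mOsm/kg ≈ 293.9 mOsm/kg
Osmolar gap = measured − calculated = 333 − 293.9 = 39.1 mOsm/kg

39.1 mOsm/kg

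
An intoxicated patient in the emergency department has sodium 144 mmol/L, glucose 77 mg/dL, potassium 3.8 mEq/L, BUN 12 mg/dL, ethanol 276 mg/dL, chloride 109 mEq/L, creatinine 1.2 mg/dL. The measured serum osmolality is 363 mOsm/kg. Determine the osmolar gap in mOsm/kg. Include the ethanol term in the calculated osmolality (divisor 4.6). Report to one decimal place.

6.4 mOsm/kg

Calculated osmolality = 2·Na + glucose/18 + BUN/2.8 + ethanol/4.6
= 2·144 + 77/18 + 12/2.8 + 276/4.6
= 288 + 4.28 + 4.29 + 60
= 356.57 mOsm/kg ≈ 356.6 mOsm/kg
Osmolar gap = measured − calculated = 363 − 356.6 = 6.4 mOsm/kg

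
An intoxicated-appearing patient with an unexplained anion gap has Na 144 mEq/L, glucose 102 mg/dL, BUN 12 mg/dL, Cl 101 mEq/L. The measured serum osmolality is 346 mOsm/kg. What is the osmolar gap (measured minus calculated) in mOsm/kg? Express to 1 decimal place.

48.0 mOsm/kg

Calculated osmolality = 2·Na + glucose/18 + BUN/2.8
= 2·144 + 102/18 + 12/2.8
= 288 + 5.67 + 4.29
= 297.96 mOsm/kg ≈ 298.0 mOsm/kg
Osmolar gap = measured − calculated = 346 − 298.0 = 48.0 mOsm/kg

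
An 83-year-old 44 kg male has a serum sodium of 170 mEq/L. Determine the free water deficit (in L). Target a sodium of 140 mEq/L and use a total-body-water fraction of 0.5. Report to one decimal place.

4.7 L

TBW = 0.5 · 44 = 22 L
Free water deficit = TBW · (Na/140 − 1)
= 22 · (170/140 − 1)
= 22 · 0.2143
= 4.71 L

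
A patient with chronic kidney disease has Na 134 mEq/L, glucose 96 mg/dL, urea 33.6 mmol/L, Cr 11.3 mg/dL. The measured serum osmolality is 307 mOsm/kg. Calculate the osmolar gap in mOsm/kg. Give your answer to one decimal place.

0.1 mOsm/kg

Calculated osmolality = 2·Na + glucose/18 + urea
= 2·134 + 96/18 + 33.6
= 268 + 5.33 + 33.60
= 306.93 mOsm/kg ≈ 306.9 mOsm/kg
Osmolar gap = measured − calculated = 307 − 306.9 = 0.1 mOsm/kg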